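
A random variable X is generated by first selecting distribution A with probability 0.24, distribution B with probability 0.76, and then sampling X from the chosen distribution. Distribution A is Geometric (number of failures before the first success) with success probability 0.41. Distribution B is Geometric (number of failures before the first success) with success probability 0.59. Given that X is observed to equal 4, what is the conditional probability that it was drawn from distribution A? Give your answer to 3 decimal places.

Likelihoods P(X=4 | ·): A: 0.0496812; B: 0.016672.
Posterior ∝ prior × likelihood. Numerator for A: 0.24·0.0496812 = 0.0119235.
Normalizing constant: 0.24·0.0496812 + 0.76·0.016672 = 0.0245942.
P(A | observation) = 0.0119235 / 0.0245942 = 0.484809.

0.485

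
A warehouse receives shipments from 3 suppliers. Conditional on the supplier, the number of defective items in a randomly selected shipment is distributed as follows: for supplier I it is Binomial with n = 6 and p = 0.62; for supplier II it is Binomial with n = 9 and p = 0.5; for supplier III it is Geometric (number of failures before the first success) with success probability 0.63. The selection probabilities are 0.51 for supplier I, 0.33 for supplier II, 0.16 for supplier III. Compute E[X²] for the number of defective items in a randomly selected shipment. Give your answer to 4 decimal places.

For each component E[X²] = Var + (mean)², giving I: 15.252; II: 22.5; III: 1.27715.
Overall E[X²] = 0.51·15.252 + 0.33·22.5 + 0.16·1.27715 = 15.4079.

15.4079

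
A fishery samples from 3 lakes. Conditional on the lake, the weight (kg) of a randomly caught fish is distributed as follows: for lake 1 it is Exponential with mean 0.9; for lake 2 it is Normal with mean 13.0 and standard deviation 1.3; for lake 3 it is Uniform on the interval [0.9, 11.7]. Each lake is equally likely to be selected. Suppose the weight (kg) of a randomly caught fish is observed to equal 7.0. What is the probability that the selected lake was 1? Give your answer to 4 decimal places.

Likelihoods f(7.0 | ·): 1: 0.000465491; 2: 7.26683e-06; 3: 0.0925926.
Posterior ∝ prior × likelihood. Numerator for 1: 0.333333·0.000465491 = 0.000155164.
Normalizing constant: 0.333333·0.000465491 + 0.333333·7.26683e-06 + 0.333333·0.0925926 = 0.0310218.
P(1 | observation) = 0.000155164 / 0.0310218 = 0.00500177.

0.0050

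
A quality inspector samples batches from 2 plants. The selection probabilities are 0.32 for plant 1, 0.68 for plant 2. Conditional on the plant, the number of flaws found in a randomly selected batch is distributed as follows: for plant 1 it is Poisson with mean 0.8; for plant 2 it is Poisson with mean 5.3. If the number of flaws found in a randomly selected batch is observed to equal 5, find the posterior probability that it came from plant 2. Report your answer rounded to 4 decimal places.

Likelihoods P(X=5 | ·): 1: 0.00122697; 2: 0.173955.
Posterior ∝ prior × likelihood. Numerator for 2: 0.68·0.173955 = 0.11829.
Normalizing constant: 0.32·0.00122697 + 0.68·0.173955 = 0.118682.
P(2 | observation) = 0.11829 / 0.118682 = 0.996692.

0.9967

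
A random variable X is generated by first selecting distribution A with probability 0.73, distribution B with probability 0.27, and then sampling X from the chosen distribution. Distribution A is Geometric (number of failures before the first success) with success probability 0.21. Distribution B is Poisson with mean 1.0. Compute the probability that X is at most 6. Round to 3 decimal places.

Conditional on each component, P(X ≤ 6): A: 0.807961; B: 0.999917.
By total probability, P(X ≤ 6) = 0.73·0.807961 + 0.27·0.999917 = 0.859789.

0.860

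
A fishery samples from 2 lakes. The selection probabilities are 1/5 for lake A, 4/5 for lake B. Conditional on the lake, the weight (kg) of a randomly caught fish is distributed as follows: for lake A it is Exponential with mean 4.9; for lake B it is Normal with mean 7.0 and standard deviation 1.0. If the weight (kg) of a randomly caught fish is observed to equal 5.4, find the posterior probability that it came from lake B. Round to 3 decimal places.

0.867

Likelihoods f(5.4 | ·): A: 0.0677944; B: 0.110921.
Posterior ∝ prior × likelihood. Numerator for B: 0.8·0.110921 = 0.0887367.
Normalizing constant: 0.2·0.0677944 + 0.8·0.110921 = 0.102296.
P(B | observation) = 0.0887367 / 0.102296 = 0.867454.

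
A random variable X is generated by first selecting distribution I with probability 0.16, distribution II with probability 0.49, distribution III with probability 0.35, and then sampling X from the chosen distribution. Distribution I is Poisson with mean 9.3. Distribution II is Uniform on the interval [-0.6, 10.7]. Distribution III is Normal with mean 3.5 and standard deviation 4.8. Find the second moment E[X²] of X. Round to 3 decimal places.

For each component E[X²] = Var + (mean)², giving I: 95.79; II: 36.1433; III: 35.29.
Overall E[X²] = 0.16·95.79 + 0.49·36.1433 + 0.35·35.29 = 45.3881.

45.388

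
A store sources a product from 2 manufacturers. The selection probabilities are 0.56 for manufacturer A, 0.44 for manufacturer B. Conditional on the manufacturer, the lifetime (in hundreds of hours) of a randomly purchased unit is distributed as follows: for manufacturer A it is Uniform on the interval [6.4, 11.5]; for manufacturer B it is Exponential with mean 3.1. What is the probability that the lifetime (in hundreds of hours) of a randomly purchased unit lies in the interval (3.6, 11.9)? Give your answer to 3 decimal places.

0.688

Conditional on each manufacturer, P(3.6 < X < 11.9): A: 1; B: 0.291561.
By total probability, P(3.6 < X < 11.9) = 0.56·1 + 0.44·0.291561 = 0.688287.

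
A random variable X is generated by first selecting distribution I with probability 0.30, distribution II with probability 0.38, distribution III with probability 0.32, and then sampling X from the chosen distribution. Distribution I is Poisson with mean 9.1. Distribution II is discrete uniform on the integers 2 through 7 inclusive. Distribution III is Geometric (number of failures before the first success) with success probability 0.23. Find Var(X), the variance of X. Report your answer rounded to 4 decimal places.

14.2462

Per component, I: μ=9.1, E[X²]=91.91; II: μ=4.5, E[X²]=23.1667; III: μ=3.34783, E[X²]=25.7637.
E[X] = 0.3·9.1 + 0.38·4.5 + 0.32·3.34783 = 5.5113.
E[X²] = 0.3·91.91 + 0.38·23.1667 + 0.32·25.7637 = 44.6207.
Var(X) = E[X²] − (E[X])² = 44.6207 − 30.3745 = 14.2462.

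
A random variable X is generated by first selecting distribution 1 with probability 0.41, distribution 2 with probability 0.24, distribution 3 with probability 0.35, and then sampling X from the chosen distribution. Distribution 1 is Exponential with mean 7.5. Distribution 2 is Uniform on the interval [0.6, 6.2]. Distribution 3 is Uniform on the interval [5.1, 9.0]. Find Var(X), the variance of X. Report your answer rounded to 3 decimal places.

26.936

Per component, 1: μ=7.5, E[X²]=112.5; 2: μ=3.4, E[X²]=14.1733; 3: μ=7.05, E[X²]=50.97.
E[X] = 0.41·7.5 + 0.24·3.4 + 0.35·7.05 = 6.3585.
E[X²] = 0.41·112.5 + 0.24·14.1733 + 0.35·50.97 = 67.3661.
Var(X) = E[X²] − (E[X])² = 67.3661 − 40.4305 = 26.9356.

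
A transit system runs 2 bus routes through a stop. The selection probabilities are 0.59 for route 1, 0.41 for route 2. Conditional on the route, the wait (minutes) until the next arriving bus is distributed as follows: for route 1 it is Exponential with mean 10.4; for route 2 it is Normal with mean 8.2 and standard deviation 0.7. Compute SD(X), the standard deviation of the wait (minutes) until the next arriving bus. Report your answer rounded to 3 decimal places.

Per component, 1: μ=10.4, E[X²]=216.32; 2: μ=8.2, E[X²]=67.73.
E[X] = 0.59·10.4 + 0.41·8.2 = 9.498.
E[X²] = 0.59·216.32 + 0.41·67.73 = 155.398.
Var(X) = E[X²] − (E[X])² = 155.398 − 90.212 = 65.1861.
SD(X) = √65.1861 = 8.07379.

8.074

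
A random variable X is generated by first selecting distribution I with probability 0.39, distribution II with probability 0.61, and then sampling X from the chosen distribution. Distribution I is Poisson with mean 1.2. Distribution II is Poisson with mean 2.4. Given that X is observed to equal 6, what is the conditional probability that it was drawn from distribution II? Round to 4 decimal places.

0.9679

Likelihoods P(X=6 | ·): I: 0.00124911; II: 0.0240784.
Posterior ∝ prior × likelihood. Numerator for II: 0.61·0.0240784 = 0.0146878.
Normalizing constant: 0.39·0.00124911 + 0.61·0.0240784 = 0.015175.
P(II | observation) = 0.0146878 / 0.015175 = 0.967898.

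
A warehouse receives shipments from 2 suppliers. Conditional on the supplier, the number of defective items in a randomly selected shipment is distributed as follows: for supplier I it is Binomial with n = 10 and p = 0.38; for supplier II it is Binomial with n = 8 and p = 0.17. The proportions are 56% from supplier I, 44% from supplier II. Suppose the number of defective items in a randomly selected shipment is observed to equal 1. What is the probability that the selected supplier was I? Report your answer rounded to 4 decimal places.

Likelihoods P(X=1 | ·): I: 0.0514409; II: 0.36905.
Posterior ∝ prior × likelihood. Numerator for I: 0.56·0.0514409 = 0.0288069.
Normalizing constant: 0.56·0.0514409 + 0.44·0.36905 = 0.191189.
P(I | observation) = 0.0288069 / 0.191189 = 0.150672.

0.1507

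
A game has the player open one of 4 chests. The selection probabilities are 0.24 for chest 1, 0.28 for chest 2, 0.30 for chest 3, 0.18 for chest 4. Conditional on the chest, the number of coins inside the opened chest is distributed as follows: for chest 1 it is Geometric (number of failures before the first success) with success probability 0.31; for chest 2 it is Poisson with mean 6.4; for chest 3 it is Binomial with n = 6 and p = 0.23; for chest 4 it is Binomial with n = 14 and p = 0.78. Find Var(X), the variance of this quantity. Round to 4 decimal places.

Per component, 1: μ=2.22581, E[X²]=12.1342; 2: μ=6.4, E[X²]=47.36; 3: μ=1.38, E[X²]=2.967; 4: μ=10.92, E[X²]=121.649.
E[X] = 0.24·2.22581 + 0.28·6.4 + 0.3·1.38 + 0.18·10.92 = 4.70579.
E[X²] = 0.24·12.1342 + 0.28·47.36 + 0.3·2.967 + 0.18·121.649 = 38.9599.
Var(X) = E[X²] − (E[X])² = 38.9599 − 22.1445 = 16.8154.

16.8154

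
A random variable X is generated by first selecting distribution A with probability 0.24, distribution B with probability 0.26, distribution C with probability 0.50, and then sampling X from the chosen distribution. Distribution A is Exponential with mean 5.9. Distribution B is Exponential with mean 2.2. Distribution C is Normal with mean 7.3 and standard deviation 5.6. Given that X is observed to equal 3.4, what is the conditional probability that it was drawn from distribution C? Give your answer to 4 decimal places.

0.3677

Likelihoods f(3.4 | ·): A: 0.0952525; B: 0.0969159; C: 0.0558988.
Posterior ∝ prior × likelihood. Numerator for C: 0.5·0.0558988 = 0.0279494.
Normalizing constant: 0.24·0.0952525 + 0.26·0.0969159 + 0.5·0.0558988 = 0.0760082.
P(C | observation) = 0.0279494 / 0.0760082 = 0.367716.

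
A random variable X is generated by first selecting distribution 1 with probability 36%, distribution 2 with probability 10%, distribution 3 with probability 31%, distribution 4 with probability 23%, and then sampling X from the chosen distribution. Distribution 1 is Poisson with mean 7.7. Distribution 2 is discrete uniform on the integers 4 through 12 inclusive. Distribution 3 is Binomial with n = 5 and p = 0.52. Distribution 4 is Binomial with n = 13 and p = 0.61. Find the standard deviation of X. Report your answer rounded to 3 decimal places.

3.221

Per component, 1: μ=7.7, E[X²]=66.99; 2: μ=8, E[X²]=70.6667; 3: μ=2.6, E[X²]=8.008; 4: μ=7.93, E[X²]=65.9776.
E[X] = 0.36·7.7 + 0.1·8 + 0.31·2.6 + 0.23·7.93 = 6.2019.
E[X²] = 0.36·66.99 + 0.1·70.6667 + 0.31·8.008 + 0.23·65.9776 = 48.8404.
Var(X) = E[X²] − (E[X])² = 48.8404 − 38.4636 = 10.3768.
SD(X) = √10.3768 = 3.22131.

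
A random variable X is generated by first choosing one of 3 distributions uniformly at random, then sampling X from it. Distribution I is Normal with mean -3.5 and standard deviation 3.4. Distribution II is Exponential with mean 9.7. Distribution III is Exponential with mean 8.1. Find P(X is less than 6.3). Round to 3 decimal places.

0.672

Conditional on each component, P(X < 6.3): I: 0.998026; II: 0.477685; III: 0.540574.
By total probability, P(X < 6.3) = 0.333333·0.998026 + 0.333333·0.477685 + 0.333333·0.540574 = 0.672095.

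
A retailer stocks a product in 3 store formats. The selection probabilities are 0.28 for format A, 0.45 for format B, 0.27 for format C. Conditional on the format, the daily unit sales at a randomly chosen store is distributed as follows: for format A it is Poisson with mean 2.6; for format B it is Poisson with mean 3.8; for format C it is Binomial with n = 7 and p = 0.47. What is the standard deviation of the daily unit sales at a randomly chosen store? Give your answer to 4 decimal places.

1.7770

Per component, A: μ=2.6, E[X²]=9.36; B: μ=3.8, E[X²]=18.24; C: μ=3.29, E[X²]=12.5678.
E[X] = 0.28·2.6 + 0.45·3.8 + 0.27·3.29 = 3.3263.
E[X²] = 0.28·9.36 + 0.45·18.24 + 0.27·12.5678 = 14.2221.
Var(X) = E[X²] − (E[X])² = 14.2221 − 11.0643 = 3.15783.
SD(X) = √3.15783 = 1.77703.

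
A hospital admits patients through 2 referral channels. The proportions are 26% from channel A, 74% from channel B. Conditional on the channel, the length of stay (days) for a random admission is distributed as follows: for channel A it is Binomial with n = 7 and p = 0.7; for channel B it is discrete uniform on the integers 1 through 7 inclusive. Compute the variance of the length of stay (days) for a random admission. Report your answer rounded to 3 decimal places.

Per component, A: μ=4.9, E[X²]=25.48; B: μ=4, E[X²]=20.
E[X] = 0.26·4.9 + 0.74·4 = 4.234.
E[X²] = 0.26·25.48 + 0.74·20 = 21.4248.
Var(X) = E[X²] − (E[X])² = 21.4248 − 17.9268 = 3.49804.

3.498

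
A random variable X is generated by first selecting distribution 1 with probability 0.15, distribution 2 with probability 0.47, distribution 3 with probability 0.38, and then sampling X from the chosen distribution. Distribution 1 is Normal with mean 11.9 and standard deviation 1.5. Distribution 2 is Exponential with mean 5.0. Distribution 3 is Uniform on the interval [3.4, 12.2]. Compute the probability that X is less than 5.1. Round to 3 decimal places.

0.374

Conditional on each component, P(X < 5.1): 1: 2.903e-06; 2: 0.639405; 3: 0.193182.
By total probability, P(X < 5.1) = 0.15·2.903e-06 + 0.47·0.639405 + 0.38·0.193182 = 0.37393.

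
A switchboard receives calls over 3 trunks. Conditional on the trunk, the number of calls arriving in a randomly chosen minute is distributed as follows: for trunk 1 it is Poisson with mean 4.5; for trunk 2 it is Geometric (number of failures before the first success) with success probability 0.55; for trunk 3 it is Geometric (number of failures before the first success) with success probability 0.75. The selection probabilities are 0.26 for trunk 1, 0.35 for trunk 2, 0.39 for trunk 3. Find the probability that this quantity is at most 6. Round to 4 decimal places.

Conditional on each trunk, P(X ≤ 6): 1: 0.831051; 2: 0.996263; 3: 0.999939.
By total probability, P(X ≤ 6) = 0.26·0.831051 + 0.35·0.996263 + 0.39·0.999939 = 0.954742.

0.9547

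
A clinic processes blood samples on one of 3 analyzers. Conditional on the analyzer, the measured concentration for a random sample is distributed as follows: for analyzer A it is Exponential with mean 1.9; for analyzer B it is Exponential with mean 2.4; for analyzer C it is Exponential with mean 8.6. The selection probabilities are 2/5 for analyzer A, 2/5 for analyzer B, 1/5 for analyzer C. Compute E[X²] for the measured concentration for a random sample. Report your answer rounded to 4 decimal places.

For each component E[X²] = Var + (mean)², giving A: 7.22; B: 11.52; C: 147.92.
Overall E[X²] = 0.4·7.22 + 0.4·11.52 + 0.2·147.92 = 37.08.

37.0800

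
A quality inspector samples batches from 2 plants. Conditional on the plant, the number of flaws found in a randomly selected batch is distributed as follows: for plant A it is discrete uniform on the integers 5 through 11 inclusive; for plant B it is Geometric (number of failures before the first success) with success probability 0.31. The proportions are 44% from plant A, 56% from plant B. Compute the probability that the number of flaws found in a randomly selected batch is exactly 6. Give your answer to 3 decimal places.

0.082

Conditional on each plant, P(X = 6): A: 0.142857; B: 0.0334546.
By total probability, P(X = 6) = 0.44·0.142857 + 0.56·0.0334546 = 0.0815917.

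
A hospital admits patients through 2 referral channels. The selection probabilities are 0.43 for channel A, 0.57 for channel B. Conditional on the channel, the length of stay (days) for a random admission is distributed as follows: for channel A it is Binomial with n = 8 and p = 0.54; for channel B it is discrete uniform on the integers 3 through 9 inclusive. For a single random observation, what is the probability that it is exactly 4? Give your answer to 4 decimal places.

Conditional on each channel, P(X = 4): A: 0.266504; B: 0.142857.
By total probability, P(X = 4) = 0.43·0.266504 + 0.57·0.142857 = 0.196025.

0.1960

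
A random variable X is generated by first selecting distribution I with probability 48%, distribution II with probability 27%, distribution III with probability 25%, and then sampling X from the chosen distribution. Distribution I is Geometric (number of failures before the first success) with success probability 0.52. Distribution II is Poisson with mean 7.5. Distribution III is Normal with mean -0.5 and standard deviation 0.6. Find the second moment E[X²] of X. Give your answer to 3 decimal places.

For each component E[X²] = Var + (mean)², giving I: 2.62722; II: 63.75; III: 0.61.
Overall E[X²] = 0.48·2.62722 + 0.27·63.75 + 0.25·0.61 = 18.6261.

18.626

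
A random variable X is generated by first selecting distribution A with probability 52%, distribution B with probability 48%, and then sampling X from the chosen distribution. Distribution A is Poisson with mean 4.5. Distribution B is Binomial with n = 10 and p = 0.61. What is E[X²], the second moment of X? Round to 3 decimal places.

For each component E[X²] = Var + (mean)², giving A: 24.75; B: 39.589.
Overall E[X²] = 0.52·24.75 + 0.48·39.589 = 31.8727.

31.873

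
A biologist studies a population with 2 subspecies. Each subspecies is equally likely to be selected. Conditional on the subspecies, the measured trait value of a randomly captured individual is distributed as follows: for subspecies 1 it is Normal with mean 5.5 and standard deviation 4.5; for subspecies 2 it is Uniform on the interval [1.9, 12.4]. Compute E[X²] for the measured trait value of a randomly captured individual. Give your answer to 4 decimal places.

55.4050

For each component E[X²] = Var + (mean)², giving 1: 50.5; 2: 60.31.
Overall E[X²] = 0.5·50.5 + 0.5·60.31 = 55.405.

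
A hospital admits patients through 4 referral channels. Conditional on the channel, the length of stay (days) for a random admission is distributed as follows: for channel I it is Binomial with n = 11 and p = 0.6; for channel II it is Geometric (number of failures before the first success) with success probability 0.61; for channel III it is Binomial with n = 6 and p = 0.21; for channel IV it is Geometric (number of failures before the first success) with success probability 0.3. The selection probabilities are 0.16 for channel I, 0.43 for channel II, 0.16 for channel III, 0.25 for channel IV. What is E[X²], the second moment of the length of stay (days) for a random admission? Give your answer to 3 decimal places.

11.737

For each component E[X²] = Var + (mean)², giving I: 46.2; II: 1.45687; III: 2.583; IV: 13.2222.
Overall E[X²] = 0.16·46.2 + 0.43·1.45687 + 0.16·2.583 + 0.25·13.2222 = 11.7373.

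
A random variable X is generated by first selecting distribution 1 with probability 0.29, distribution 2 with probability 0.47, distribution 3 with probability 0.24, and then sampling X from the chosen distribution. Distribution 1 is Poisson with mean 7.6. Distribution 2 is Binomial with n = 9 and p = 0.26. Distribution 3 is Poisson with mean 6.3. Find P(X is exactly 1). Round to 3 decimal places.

0.103

Conditional on each component, P(X = 1): 1: 0.00380343; 2: 0.210412; 3: 0.0115687.
By total probability, P(X = 1) = 0.29·0.00380343 + 0.47·0.210412 + 0.24·0.0115687 = 0.102773.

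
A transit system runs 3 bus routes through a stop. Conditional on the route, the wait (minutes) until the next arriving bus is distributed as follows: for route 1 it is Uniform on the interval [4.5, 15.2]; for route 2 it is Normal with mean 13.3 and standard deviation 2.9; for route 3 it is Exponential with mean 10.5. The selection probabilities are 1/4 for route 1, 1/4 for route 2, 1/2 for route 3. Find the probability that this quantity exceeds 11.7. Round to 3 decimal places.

Conditional on each route, P(X > 11.7): 1: 0.327103; 2: 0.709431; 3: 0.32815.
By total probability, P(X > 11.7) = 0.25·0.327103 + 0.25·0.709431 + 0.5·0.32815 = 0.423208.

0.423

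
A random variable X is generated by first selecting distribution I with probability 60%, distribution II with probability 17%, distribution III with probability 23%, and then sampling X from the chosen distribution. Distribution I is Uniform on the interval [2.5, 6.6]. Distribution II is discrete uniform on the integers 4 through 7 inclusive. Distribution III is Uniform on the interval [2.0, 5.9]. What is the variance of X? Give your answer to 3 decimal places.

Per component, I: μ=4.55, E[X²]=22.1033; II: μ=5.5, E[X²]=31.5; III: μ=3.95, E[X²]=16.87.
E[X] = 0.6·4.55 + 0.17·5.5 + 0.23·3.95 = 4.5735.
E[X²] = 0.6·22.1033 + 0.17·31.5 + 0.23·16.87 = 22.4971.
Var(X) = E[X²] − (E[X])² = 22.4971 − 20.9169 = 1.5802.

1.580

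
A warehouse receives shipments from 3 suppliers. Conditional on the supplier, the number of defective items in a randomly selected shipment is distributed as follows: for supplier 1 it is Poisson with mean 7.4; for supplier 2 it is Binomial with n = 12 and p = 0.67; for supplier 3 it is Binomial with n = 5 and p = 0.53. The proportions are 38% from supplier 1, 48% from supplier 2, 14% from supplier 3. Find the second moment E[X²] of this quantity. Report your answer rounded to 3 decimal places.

For each component E[X²] = Var + (mean)², giving 1: 62.16; 2: 67.2948; 3: 8.268.
Overall E[X²] = 0.38·62.16 + 0.48·67.2948 + 0.14·8.268 = 57.0798.

57.080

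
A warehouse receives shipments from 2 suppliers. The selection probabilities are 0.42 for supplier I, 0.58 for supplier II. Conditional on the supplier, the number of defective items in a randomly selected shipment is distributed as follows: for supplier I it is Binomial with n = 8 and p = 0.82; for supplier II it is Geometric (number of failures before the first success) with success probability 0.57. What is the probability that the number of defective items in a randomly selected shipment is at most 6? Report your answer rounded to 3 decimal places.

0.762

Conditional on each supplier, P(X ≤ 6): I: 0.436615; II: 0.997282.
By total probability, P(X ≤ 6) = 0.42·0.436615 + 0.58·0.997282 = 0.761802.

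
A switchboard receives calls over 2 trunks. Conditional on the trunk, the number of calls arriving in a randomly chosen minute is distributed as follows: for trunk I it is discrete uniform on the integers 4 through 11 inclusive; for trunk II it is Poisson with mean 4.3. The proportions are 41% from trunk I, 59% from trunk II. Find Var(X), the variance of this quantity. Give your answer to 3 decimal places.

7.167

Per component, I: μ=7.5, E[X²]=61.5; II: μ=4.3, E[X²]=22.79.
E[X] = 0.41·7.5 + 0.59·4.3 = 5.612.
E[X²] = 0.41·61.5 + 0.59·22.79 = 38.6611.
Var(X) = E[X²] − (E[X])² = 38.6611 − 31.4945 = 7.16656.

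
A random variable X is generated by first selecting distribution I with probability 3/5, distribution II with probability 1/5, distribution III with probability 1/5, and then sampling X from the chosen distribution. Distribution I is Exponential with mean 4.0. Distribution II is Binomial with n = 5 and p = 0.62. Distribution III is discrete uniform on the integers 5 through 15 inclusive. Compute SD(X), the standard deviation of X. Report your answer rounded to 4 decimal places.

4.2611

Per component, I: μ=4, E[X²]=32; II: μ=3.1, E[X²]=10.788; III: μ=10, E[X²]=110.
E[X] = 0.6·4 + 0.2·3.1 + 0.2·10 = 5.02.
E[X²] = 0.6·32 + 0.2·10.788 + 0.2·110 = 43.3576.
Var(X) = E[X²] − (E[X])² = 43.3576 − 25.2004 = 18.1572.
SD(X) = √18.1572 = 4.26113.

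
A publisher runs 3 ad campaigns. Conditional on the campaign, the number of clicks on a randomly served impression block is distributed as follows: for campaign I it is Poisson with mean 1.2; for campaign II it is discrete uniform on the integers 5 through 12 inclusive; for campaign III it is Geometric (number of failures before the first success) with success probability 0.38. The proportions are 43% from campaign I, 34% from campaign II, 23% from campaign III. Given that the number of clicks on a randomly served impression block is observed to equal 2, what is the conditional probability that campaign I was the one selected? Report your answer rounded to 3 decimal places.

0.735

Likelihoods P(X=2 | ·): I: 0.21686; II: 0; III: 0.146072.
Posterior ∝ prior × likelihood. Numerator for I: 0.43·0.21686 = 0.0932497.
Normalizing constant: 0.43·0.21686 + 0.34·0 + 0.23·0.146072 = 0.126846.
P(I | observation) = 0.0932497 / 0.126846 = 0.73514.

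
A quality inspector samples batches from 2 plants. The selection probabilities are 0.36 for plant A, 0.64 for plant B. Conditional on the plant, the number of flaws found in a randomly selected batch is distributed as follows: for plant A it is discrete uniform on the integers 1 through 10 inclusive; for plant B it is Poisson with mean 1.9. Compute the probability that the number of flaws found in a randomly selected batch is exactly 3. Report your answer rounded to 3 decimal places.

Conditional on each plant, P(X = 3): A: 0.1; B: 0.170982.
By total probability, P(X = 3) = 0.36·0.1 + 0.64·0.170982 = 0.145428.

0.145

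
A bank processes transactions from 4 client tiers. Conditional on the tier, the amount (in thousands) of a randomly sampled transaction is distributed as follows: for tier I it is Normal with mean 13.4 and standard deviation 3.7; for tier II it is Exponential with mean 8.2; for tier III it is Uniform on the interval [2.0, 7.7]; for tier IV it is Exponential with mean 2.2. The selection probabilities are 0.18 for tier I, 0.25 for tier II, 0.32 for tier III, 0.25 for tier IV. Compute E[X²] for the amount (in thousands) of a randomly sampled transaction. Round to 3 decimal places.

For each component E[X²] = Var + (mean)², giving I: 193.25; II: 134.48; III: 26.23; IV: 9.68.
Overall E[X²] = 0.18·193.25 + 0.25·134.48 + 0.32·26.23 + 0.25·9.68 = 79.2186.

79.219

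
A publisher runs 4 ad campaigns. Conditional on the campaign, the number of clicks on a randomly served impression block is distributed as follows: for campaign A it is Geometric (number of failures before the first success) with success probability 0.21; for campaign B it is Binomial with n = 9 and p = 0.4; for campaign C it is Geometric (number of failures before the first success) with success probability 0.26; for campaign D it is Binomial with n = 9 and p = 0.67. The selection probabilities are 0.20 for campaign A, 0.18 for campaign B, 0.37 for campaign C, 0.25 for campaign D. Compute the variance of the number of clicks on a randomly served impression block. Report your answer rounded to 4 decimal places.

Per component, A: μ=3.7619, E[X²]=32.0658; B: μ=3.6, E[X²]=15.12; C: μ=2.84615, E[X²]=19.0473; D: μ=6.03, E[X²]=38.3508.
E[X] = 0.2·3.7619 + 0.18·3.6 + 0.37·2.84615 + 0.25·6.03 = 3.96096.
E[X²] = 0.2·32.0658 + 0.18·15.12 + 0.37·19.0473 + 0.25·38.3508 = 25.77.
Var(X) = E[X²] − (E[X])² = 25.77 − 15.6892 = 10.0808.

10.0808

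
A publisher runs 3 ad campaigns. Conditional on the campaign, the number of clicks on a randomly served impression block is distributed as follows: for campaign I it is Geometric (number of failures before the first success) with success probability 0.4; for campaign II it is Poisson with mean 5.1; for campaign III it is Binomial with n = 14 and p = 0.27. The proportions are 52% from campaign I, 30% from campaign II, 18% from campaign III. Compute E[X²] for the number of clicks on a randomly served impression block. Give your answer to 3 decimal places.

15.522

For each component E[X²] = Var + (mean)², giving I: 6; II: 31.11; III: 17.0478.
Overall E[X²] = 0.52·6 + 0.3·31.11 + 0.18·17.0478 = 15.5216.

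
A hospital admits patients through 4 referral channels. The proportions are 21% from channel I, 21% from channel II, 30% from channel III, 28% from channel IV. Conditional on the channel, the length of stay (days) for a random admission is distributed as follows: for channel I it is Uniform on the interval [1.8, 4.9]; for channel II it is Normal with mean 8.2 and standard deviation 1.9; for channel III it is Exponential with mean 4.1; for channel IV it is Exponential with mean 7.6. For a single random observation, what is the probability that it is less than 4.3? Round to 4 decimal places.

Conditional on each channel, P(X < 4.3): I: 0.806452; II: 0.0200542; III: 0.649635; IV: 0.432088.
By total probability, P(X < 4.3) = 0.21·0.806452 + 0.21·0.0200542 + 0.3·0.649635 + 0.28·0.432088 = 0.489442.

0.4894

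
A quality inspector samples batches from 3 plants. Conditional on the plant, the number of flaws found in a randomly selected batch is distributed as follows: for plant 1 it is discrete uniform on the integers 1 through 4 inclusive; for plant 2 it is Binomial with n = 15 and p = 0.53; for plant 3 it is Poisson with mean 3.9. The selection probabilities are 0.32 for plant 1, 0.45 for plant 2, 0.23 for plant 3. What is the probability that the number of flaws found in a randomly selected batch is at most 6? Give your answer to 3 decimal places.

0.629

Conditional on each plant, P(X ≤ 6): 1: 1; 2: 0.226528; 3: 0.899483.
By total probability, P(X ≤ 6) = 0.32·1 + 0.45·0.226528 + 0.23·0.899483 = 0.628819.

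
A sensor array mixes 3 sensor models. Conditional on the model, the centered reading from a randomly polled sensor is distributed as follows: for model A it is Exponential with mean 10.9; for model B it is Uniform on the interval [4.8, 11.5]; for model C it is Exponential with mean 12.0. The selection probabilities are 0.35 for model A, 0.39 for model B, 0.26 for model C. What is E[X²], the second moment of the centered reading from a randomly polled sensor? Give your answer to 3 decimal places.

185.411

For each component E[X²] = Var + (mean)², giving A: 237.62; B: 70.1633; C: 288.
Overall E[X²] = 0.35·237.62 + 0.39·70.1633 + 0.26·288 = 185.411.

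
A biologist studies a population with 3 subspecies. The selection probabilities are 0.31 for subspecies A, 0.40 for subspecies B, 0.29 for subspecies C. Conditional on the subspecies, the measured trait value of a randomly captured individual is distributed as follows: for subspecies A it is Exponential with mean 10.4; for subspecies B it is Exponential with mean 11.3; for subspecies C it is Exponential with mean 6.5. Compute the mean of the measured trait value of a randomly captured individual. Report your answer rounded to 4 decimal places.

Component means — A: 10.4; B: 11.3; C: 6.5.
E[X] = 0.31·10.4 + 0.4·11.3 + 0.29·6.5 = 9.629.

9.6290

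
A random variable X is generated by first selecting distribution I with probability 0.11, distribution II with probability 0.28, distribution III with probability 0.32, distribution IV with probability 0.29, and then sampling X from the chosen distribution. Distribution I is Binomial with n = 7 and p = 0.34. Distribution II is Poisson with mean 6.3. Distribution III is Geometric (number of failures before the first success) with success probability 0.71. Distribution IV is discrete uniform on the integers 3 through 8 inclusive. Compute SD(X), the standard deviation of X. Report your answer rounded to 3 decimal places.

3.075

Per component, I: μ=2.38, E[X²]=7.2352; II: μ=6.3, E[X²]=45.99; III: μ=0.408451, E[X²]=0.742115; IV: μ=5.5, E[X²]=33.1667.
E[X] = 0.11·2.38 + 0.28·6.3 + 0.32·0.408451 + 0.29·5.5 = 3.7515.
E[X²] = 0.11·7.2352 + 0.28·45.99 + 0.32·0.742115 + 0.29·33.1667 = 23.5289.
Var(X) = E[X²] − (E[X])² = 23.5289 − 14.0738 = 9.4551.
SD(X) = √9.4551 = 3.07491.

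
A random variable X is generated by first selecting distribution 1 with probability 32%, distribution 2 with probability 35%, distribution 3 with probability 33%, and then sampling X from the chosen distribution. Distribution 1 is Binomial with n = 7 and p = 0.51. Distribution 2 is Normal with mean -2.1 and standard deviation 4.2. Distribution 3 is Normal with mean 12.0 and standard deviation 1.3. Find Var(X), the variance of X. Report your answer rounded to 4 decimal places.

Per component, 1: μ=3.57, E[X²]=14.4942; 2: μ=-2.1, E[X²]=22.05; 3: μ=12, E[X²]=145.69.
E[X] = 0.32·3.57 + 0.35·-2.1 + 0.33·12 = 4.3674.
E[X²] = 0.32·14.4942 + 0.35·22.05 + 0.33·145.69 = 60.4333.
Var(X) = E[X²] − (E[X])² = 60.4333 − 19.0742 = 41.3592.

41.3592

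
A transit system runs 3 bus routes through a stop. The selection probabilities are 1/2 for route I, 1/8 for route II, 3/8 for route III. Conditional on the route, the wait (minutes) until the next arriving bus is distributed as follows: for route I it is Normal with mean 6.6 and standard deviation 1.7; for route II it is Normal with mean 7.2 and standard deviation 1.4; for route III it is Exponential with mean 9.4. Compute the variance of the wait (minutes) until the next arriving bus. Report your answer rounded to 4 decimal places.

36.5444

Per component, I: μ=6.6, E[X²]=46.45; II: μ=7.2, E[X²]=53.8; III: μ=9.4, E[X²]=176.72.
E[X] = 0.5·6.6 + 0.125·7.2 + 0.375·9.4 = 7.725.
E[X²] = 0.5·46.45 + 0.125·53.8 + 0.375·176.72 = 96.22.
Var(X) = E[X²] − (E[X])² = 96.22 − 59.6756 = 36.5444.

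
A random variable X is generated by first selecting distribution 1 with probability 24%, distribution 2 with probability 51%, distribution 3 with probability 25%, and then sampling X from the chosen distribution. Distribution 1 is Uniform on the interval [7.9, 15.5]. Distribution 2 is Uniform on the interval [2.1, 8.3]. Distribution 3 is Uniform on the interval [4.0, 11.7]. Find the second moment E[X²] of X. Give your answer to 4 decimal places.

66.0737

For each component E[X²] = Var + (mean)², giving 1: 141.703; 2: 30.2433; 3: 66.5633.
Overall E[X²] = 0.24·141.703 + 0.51·30.2433 + 0.25·66.5633 = 66.0737.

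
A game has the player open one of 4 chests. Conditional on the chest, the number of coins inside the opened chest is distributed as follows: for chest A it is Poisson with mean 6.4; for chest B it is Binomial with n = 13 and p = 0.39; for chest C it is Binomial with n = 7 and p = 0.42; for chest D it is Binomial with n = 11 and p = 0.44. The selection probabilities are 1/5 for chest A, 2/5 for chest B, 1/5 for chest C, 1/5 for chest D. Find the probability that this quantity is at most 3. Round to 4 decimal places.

Conditional on each chest, P(X ≤ 3): A: 0.118919; B: 0.187721; C: 0.670588; D: 0.20999.
By total probability, P(X ≤ 3) = 0.2·0.118919 + 0.4·0.187721 + 0.2·0.670588 + 0.2·0.20999 = 0.274988.

0.2750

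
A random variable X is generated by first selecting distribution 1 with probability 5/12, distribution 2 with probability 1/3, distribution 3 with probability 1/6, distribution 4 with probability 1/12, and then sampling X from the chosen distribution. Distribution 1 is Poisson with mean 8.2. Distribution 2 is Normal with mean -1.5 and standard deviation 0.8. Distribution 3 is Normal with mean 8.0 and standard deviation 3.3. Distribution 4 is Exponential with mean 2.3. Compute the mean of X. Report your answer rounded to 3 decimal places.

Component means — 1: 8.2; 2: -1.5; 3: 8; 4: 2.3.
E[X] = 0.416667·8.2 + 0.333333·-1.5 + 0.166667·8 + 0.0833333·2.3 = 4.44167.

4.442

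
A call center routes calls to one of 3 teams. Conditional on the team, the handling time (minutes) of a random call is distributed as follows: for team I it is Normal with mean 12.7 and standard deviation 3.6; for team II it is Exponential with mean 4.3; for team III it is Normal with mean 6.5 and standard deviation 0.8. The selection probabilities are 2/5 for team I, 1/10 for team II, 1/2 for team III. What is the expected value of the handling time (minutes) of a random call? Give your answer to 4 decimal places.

Component means — I: 12.7; II: 4.3; III: 6.5.
E[X] = 0.4·12.7 + 0.1·4.3 + 0.5·6.5 = 8.76.

8.7600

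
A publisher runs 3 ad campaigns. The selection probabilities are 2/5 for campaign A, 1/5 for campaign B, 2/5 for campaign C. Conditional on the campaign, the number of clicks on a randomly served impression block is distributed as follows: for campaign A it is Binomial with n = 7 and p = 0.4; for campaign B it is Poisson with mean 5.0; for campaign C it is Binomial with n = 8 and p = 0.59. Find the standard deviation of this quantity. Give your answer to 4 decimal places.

Per component, A: μ=2.8, E[X²]=9.52; B: μ=5, E[X²]=30; C: μ=4.72, E[X²]=24.2136.
E[X] = 0.4·2.8 + 0.2·5 + 0.4·4.72 = 4.008.
E[X²] = 0.4·9.52 + 0.2·30 + 0.4·24.2136 = 19.4934.
Var(X) = E[X²] − (E[X])² = 19.4934 − 16.0641 = 3.42938.
SD(X) = √3.42938 = 1.85186.

1.8519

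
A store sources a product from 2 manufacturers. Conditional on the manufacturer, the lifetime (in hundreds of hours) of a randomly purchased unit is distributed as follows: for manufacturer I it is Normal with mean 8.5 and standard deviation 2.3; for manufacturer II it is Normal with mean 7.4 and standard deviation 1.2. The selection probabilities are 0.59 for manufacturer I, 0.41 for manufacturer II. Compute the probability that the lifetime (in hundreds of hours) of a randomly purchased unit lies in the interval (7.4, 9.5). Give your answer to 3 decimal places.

Conditional on each manufacturer, P(7.4 < X < 9.5): I: 0.351908; II: 0.459941.
By total probability, P(7.4 < X < 9.5) = 0.59·0.351908 + 0.41·0.459941 = 0.396201.

0.396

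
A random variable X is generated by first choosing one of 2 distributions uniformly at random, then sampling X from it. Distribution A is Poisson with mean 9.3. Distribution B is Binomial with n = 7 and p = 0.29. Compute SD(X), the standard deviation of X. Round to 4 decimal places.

Per component, A: μ=9.3, E[X²]=95.79; B: μ=2.03, E[X²]=5.5622.
E[X] = 0.5·9.3 + 0.5·2.03 = 5.665.
E[X²] = 0.5·95.79 + 0.5·5.5622 = 50.6761.
Var(X) = E[X²] − (E[X])² = 50.6761 − 32.0922 = 18.5839.
SD(X) = √18.5839 = 4.3109.

4.3109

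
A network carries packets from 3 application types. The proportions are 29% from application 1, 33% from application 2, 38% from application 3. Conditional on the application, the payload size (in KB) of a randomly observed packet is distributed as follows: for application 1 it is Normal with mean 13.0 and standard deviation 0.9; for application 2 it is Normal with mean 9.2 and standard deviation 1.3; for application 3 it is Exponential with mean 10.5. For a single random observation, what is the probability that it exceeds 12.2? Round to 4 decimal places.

0.3581

Conditional on each application, P(X > 12.2): 1: 0.812969; 2: 0.0105081; 3: 0.31289.
By total probability, P(X > 12.2) = 0.29·0.812969 + 0.33·0.0105081 + 0.38·0.31289 = 0.358127.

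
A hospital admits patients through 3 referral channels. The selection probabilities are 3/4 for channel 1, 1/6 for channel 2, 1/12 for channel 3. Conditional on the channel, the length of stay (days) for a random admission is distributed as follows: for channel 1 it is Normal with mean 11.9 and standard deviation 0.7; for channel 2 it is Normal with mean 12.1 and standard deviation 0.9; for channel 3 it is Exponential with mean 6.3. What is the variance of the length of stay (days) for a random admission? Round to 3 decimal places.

6.242

Per component, 1: μ=11.9, E[X²]=142.1; 2: μ=12.1, E[X²]=147.22; 3: μ=6.3, E[X²]=79.38.
E[X] = 0.75·11.9 + 0.166667·12.1 + 0.0833333·6.3 = 11.4667.
E[X²] = 0.75·142.1 + 0.166667·147.22 + 0.0833333·79.38 = 137.727.
Var(X) = E[X²] − (E[X])² = 137.727 − 131.484 = 6.24222.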